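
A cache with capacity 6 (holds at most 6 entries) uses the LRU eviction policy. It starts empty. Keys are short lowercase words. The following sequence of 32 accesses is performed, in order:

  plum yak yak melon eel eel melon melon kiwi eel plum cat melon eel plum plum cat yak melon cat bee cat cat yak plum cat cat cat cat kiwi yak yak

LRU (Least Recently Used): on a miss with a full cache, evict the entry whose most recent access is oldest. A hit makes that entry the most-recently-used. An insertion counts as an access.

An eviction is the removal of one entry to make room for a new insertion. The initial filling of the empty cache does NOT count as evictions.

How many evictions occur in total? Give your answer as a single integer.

Answer: 2

Derivation:
LRU simulation (capacity=6):
  1. access plum: MISS. Cache (LRU->MRU): [plum]
  2. access yak: MISS. Cache (LRU->MRU): [plum yak]
  3. access yak: HIT. Cache (LRU->MRU): [plum yak]
  4. access melon: MISS. Cache (LRU->MRU): [plum yak melon]
  5. access eel: MISS. Cache (LRU->MRU): [plum yak melon eel]
  6. access eel: HIT. Cache (LRU->MRU): [plum yak melon eel]
  7. access melon: HIT. Cache (LRU->MRU): [plum yak eel melon]
  8. access melon: HIT. Cache (LRU->MRU): [plum yak eel melon]
  9. access kiwi: MISS. Cache (LRU->MRU): [plum yak eel melon kiwi]
  10. access eel: HIT. Cache (LRU->MRU): [plum yak melon kiwi eel]
  11. access plum: HIT. Cache (LRU->MRU): [yak melon kiwi eel plum]
  12. access cat: MISS. Cache (LRU->MRU): [yak melon kiwi eel plum cat]
  13. access melon: HIT. Cache (LRU->MRU): [yak kiwi eel plum cat melon]
  14. access eel: HIT. Cache (LRU->MRU): [yak kiwi plum cat melon eel]
  15. access plum: HIT. Cache (LRU->MRU): [yak kiwi cat melon eel plum]
  16. access plum: HIT. Cache (LRU->MRU): [yak kiwi cat melon eel plum]
  17. access cat: HIT. Cache (LRU->MRU): [yak kiwi melon eel plum cat]
  18. access yak: HIT. Cache (LRU->MRU): [kiwi melon eel plum cat yak]
  19. access melon: HIT. Cache (LRU->MRU): [kiwi eel plum cat yak melon]
  20. access cat: HIT. Cache (LRU->MRU): [kiwi eel plum yak melon cat]
  21. access bee: MISS, evict kiwi. Cache (LRU->MRU): [eel plum yak melon cat bee]
  22. access cat: HIT. Cache (LRU->MRU): [eel plum yak melon bee cat]
  23. access cat: HIT. Cache (LRU->MRU): [eel plum yak melon bee cat]
  24. access yak: HIT. Cache (LRU->MRU): [eel plum melon bee cat yak]
  25. access plum: HIT. Cache (LRU->MRU): [eel melon bee cat yak plum]
  26. access cat: HIT. Cache (LRU->MRU): [eel melon bee yak plum cat]
  27. access cat: HIT. Cache (LRU->MRU): [eel melon bee yak plum cat]
  28. access cat: HIT. Cache (LRU->MRU): [eel melon bee yak plum cat]
  29. access cat: HIT. Cache (LRU->MRU): [eel melon bee yak plum cat]
  30. access kiwi: MISS, evict eel. Cache (LRU->MRU): [melon bee yak plum cat kiwi]
  31. access yak: HIT. Cache (LRU->MRU): [melon bee plum cat kiwi yak]
  32. access yak: HIT. Cache (LRU->MRU): [melon bee plum cat kiwi yak]
Total: 24 hits, 8 misses, 2 evictions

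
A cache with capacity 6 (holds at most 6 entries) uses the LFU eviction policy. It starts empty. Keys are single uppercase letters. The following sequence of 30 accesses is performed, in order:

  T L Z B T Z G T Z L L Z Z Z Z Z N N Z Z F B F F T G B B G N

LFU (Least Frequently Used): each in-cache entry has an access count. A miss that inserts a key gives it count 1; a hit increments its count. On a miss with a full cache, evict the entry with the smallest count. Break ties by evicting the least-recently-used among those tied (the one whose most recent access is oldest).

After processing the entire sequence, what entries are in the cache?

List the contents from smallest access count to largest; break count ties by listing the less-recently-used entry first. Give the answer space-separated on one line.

Answer: N B L F T Z

Derivation:
LFU simulation (capacity=6):
  1. access T: MISS. Cache: [T(c=1)]
  2. access L: MISS. Cache: [T(c=1) L(c=1)]
  3. access Z: MISS. Cache: [T(c=1) L(c=1) Z(c=1)]
  4. access B: MISS. Cache: [T(c=1) L(c=1) Z(c=1) B(c=1)]
  5. access T: HIT, count now 2. Cache: [L(c=1) Z(c=1) B(c=1) T(c=2)]
  6. access Z: HIT, count now 2. Cache: [L(c=1) B(c=1) T(c=2) Z(c=2)]
  7. access G: MISS. Cache: [L(c=1) B(c=1) G(c=1) T(c=2) Z(c=2)]
  8. access T: HIT, count now 3. Cache: [L(c=1) B(c=1) G(c=1) Z(c=2) T(c=3)]
  9. access Z: HIT, count now 3. Cache: [L(c=1) B(c=1) G(c=1) T(c=3) Z(c=3)]
  10. access L: HIT, count now 2. Cache: [B(c=1) G(c=1) L(c=2) T(c=3) Z(c=3)]
  11. access L: HIT, count now 3. Cache: [B(c=1) G(c=1) T(c=3) Z(c=3) L(c=3)]
  12. access Z: HIT, count now 4. Cache: [B(c=1) G(c=1) T(c=3) L(c=3) Z(c=4)]
  13. access Z: HIT, count now 5. Cache: [B(c=1) G(c=1) T(c=3) L(c=3) Z(c=5)]
  14. access Z: HIT, count now 6. Cache: [B(c=1) G(c=1) T(c=3) L(c=3) Z(c=6)]
  15. access Z: HIT, count now 7. Cache: [B(c=1) G(c=1) T(c=3) L(c=3) Z(c=7)]
  16. access Z: HIT, count now 8. Cache: [B(c=1) G(c=1) T(c=3) L(c=3) Z(c=8)]
  17. access N: MISS. Cache: [B(c=1) G(c=1) N(c=1) T(c=3) L(c=3) Z(c=8)]
  18. access N: HIT, count now 2. Cache: [B(c=1) G(c=1) N(c=2) T(c=3) L(c=3) Z(c=8)]
  19. access Z: HIT, count now 9. Cache: [B(c=1) G(c=1) N(c=2) T(c=3) L(c=3) Z(c=9)]
  20. access Z: HIT, count now 10. Cache: [B(c=1) G(c=1) N(c=2) T(c=3) L(c=3) Z(c=10)]
  21. access F: MISS, evict B(c=1). Cache: [G(c=1) F(c=1) N(c=2) T(c=3) L(c=3) Z(c=10)]
  22. access B: MISS, evict G(c=1). Cache: [F(c=1) B(c=1) N(c=2) T(c=3) L(c=3) Z(c=10)]
  23. access F: HIT, count now 2. Cache: [B(c=1) N(c=2) F(c=2) T(c=3) L(c=3) Z(c=10)]
  24. access F: HIT, count now 3. Cache: [B(c=1) N(c=2) T(c=3) L(c=3) F(c=3) Z(c=10)]
  25. access T: HIT, count now 4. Cache: [B(c=1) N(c=2) L(c=3) F(c=3) T(c=4) Z(c=10)]
  26. access G: MISS, evict B(c=1). Cache: [G(c=1) N(c=2) L(c=3) F(c=3) T(c=4) Z(c=10)]
  27. access B: MISS, evict G(c=1). Cache: [B(c=1) N(c=2) L(c=3) F(c=3) T(c=4) Z(c=10)]
  28. access B: HIT, count now 2. Cache: [N(c=2) B(c=2) L(c=3) F(c=3) T(c=4) Z(c=10)]
  29. access G: MISS, evict N(c=2). Cache: [G(c=1) B(c=2) L(c=3) F(c=3) T(c=4) Z(c=10)]
  30. access N: MISS, evict G(c=1). Cache: [N(c=1) B(c=2) L(c=3) F(c=3) T(c=4) Z(c=10)]
Total: 18 hits, 12 misses, 6 evictions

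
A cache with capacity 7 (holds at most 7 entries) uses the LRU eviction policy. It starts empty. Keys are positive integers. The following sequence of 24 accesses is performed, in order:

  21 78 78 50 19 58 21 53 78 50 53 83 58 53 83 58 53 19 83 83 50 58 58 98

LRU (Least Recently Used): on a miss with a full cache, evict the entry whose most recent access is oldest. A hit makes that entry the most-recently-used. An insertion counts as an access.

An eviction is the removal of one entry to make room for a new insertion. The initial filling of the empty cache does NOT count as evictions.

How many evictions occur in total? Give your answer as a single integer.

LRU simulation (capacity=7):
  1. access 21: MISS. Cache (LRU->MRU): [21]
  2. access 78: MISS. Cache (LRU->MRU): [21 78]
  3. access 78: HIT. Cache (LRU->MRU): [21 78]
  4. access 50: MISS. Cache (LRU->MRU): [21 78 50]
  5. access 19: MISS. Cache (LRU->MRU): [21 78 50 19]
  6. access 58: MISS. Cache (LRU->MRU): [21 78 50 19 58]
  7. access 21: HIT. Cache (LRU->MRU): [78 50 19 58 21]
  8. access 53: MISS. Cache (LRU->MRU): [78 50 19 58 21 53]
  9. access 78: HIT. Cache (LRU->MRU): [50 19 58 21 53 78]
  10. access 50: HIT. Cache (LRU->MRU): [19 58 21 53 78 50]
  11. access 53: HIT. Cache (LRU->MRU): [19 58 21 78 50 53]
  12. access 83: MISS. Cache (LRU->MRU): [19 58 21 78 50 53 83]
  13. access 58: HIT. Cache (LRU->MRU): [19 21 78 50 53 83 58]
  14. access 53: HIT. Cache (LRU->MRU): [19 21 78 50 83 58 53]
  15. access 83: HIT. Cache (LRU->MRU): [19 21 78 50 58 53 83]
  16. access 58: HIT. Cache (LRU->MRU): [19 21 78 50 53 83 58]
  17. access 53: HIT. Cache (LRU->MRU): [19 21 78 50 83 58 53]
  18. access 19: HIT. Cache (LRU->MRU): [21 78 50 83 58 53 19]
  19. access 83: HIT. Cache (LRU->MRU): [21 78 50 58 53 19 83]
  20. access 83: HIT. Cache (LRU->MRU): [21 78 50 58 53 19 83]
  21. access 50: HIT. Cache (LRU->MRU): [21 78 58 53 19 83 50]
  22. access 58: HIT. Cache (LRU->MRU): [21 78 53 19 83 50 58]
  23. access 58: HIT. Cache (LRU->MRU): [21 78 53 19 83 50 58]
  24. access 98: MISS, evict 21. Cache (LRU->MRU): [78 53 19 83 50 58 98]
Total: 16 hits, 8 misses, 1 evictions

Answer: 1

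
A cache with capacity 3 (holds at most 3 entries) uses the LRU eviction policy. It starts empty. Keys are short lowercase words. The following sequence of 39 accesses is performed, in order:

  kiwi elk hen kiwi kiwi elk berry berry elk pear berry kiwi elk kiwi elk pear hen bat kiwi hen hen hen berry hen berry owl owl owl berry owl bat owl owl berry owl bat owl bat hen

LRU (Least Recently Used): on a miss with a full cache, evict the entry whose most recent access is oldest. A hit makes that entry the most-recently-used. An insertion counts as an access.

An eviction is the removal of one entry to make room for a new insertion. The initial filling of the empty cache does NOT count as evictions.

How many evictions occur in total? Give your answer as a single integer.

Answer: 12

Derivation:
LRU simulation (capacity=3):
  1. access kiwi: MISS. Cache (LRU->MRU): [kiwi]
  2. access elk: MISS. Cache (LRU->MRU): [kiwi elk]
  3. access hen: MISS. Cache (LRU->MRU): [kiwi elk hen]
  4. access kiwi: HIT. Cache (LRU->MRU): [elk hen kiwi]
  5. access kiwi: HIT. Cache (LRU->MRU): [elk hen kiwi]
  6. access elk: HIT. Cache (LRU->MRU): [hen kiwi elk]
  7. access berry: MISS, evict hen. Cache (LRU->MRU): [kiwi elk berry]
  8. access berry: HIT. Cache (LRU->MRU): [kiwi elk berry]
  9. access elk: HIT. Cache (LRU->MRU): [kiwi berry elk]
  10. access pear: MISS, evict kiwi. Cache (LRU->MRU): [berry elk pear]
  11. access berry: HIT. Cache (LRU->MRU): [elk pear berry]
  12. access kiwi: MISS, evict elk. Cache (LRU->MRU): [pear berry kiwi]
  13. access elk: MISS, evict pear. Cache (LRU->MRU): [berry kiwi elk]
  14. access kiwi: HIT. Cache (LRU->MRU): [berry elk kiwi]
  15. access elk: HIT. Cache (LRU->MRU): [berry kiwi elk]
  16. access pear: MISS, evict berry. Cache (LRU->MRU): [kiwi elk pear]
  17. access hen: MISS, evict kiwi. Cache (LRU->MRU): [elk pear hen]
  18. access bat: MISS, evict elk. Cache (LRU->MRU): [pear hen bat]
  19. access kiwi: MISS, evict pear. Cache (LRU->MRU): [hen bat kiwi]
  20. access hen: HIT. Cache (LRU->MRU): [bat kiwi hen]
  21. access hen: HIT. Cache (LRU->MRU): [bat kiwi hen]
  22. access hen: HIT. Cache (LRU->MRU): [bat kiwi hen]
  23. access berry: MISS, evict bat. Cache (LRU->MRU): [kiwi hen berry]
  24. access hen: HIT. Cache (LRU->MRU): [kiwi berry hen]
  25. access berry: HIT. Cache (LRU->MRU): [kiwi hen berry]
  26. access owl: MISS, evict kiwi. Cache (LRU->MRU): [hen berry owl]
  27. access owl: HIT. Cache (LRU->MRU): [hen berry owl]
  28. access owl: HIT. Cache (LRU->MRU): [hen berry owl]
  29. access berry: HIT. Cache (LRU->MRU): [hen owl berry]
  30. access owl: HIT. Cache (LRU->MRU): [hen berry owl]
  31. access bat: MISS, evict hen. Cache (LRU->MRU): [berry owl bat]
  32. access owl: HIT. Cache (LRU->MRU): [berry bat owl]
  33. access owl: HIT. Cache (LRU->MRU): [berry bat owl]
  34. access berry: HIT. Cache (LRU->MRU): [bat owl berry]
  35. access owl: HIT. Cache (LRU->MRU): [bat berry owl]
  36. access bat: HIT. Cache (LRU->MRU): [berry owl bat]
  37. access owl: HIT. Cache (LRU->MRU): [berry bat owl]
  38. access bat: HIT. Cache (LRU->MRU): [berry owl bat]
  39. access hen: MISS, evict berry. Cache (LRU->MRU): [owl bat hen]
Total: 24 hits, 15 misses, 12 evictions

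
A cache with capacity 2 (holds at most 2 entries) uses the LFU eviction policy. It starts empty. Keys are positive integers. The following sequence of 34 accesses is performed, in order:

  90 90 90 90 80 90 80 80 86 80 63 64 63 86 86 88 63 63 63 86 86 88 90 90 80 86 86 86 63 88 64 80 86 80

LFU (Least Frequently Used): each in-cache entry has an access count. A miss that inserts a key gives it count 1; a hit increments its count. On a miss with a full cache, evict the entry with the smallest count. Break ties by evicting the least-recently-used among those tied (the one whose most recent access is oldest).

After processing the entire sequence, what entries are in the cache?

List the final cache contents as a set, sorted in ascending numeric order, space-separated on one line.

LFU simulation (capacity=2):
  1. access 90: MISS. Cache: [90(c=1)]
  2. access 90: HIT, count now 2. Cache: [90(c=2)]
  3. access 90: HIT, count now 3. Cache: [90(c=3)]
  4. access 90: HIT, count now 4. Cache: [90(c=4)]
  5. access 80: MISS. Cache: [80(c=1) 90(c=4)]
  6. access 90: HIT, count now 5. Cache: [80(c=1) 90(c=5)]
  7. access 80: HIT, count now 2. Cache: [80(c=2) 90(c=5)]
  8. access 80: HIT, count now 3. Cache: [80(c=3) 90(c=5)]
  9. access 86: MISS, evict 80(c=3). Cache: [86(c=1) 90(c=5)]
  10. access 80: MISS, evict 86(c=1). Cache: [80(c=1) 90(c=5)]
  11. access 63: MISS, evict 80(c=1). Cache: [63(c=1) 90(c=5)]
  12. access 64: MISS, evict 63(c=1). Cache: [64(c=1) 90(c=5)]
  13. access 63: MISS, evict 64(c=1). Cache: [63(c=1) 90(c=5)]
  14. access 86: MISS, evict 63(c=1). Cache: [86(c=1) 90(c=5)]
  15. access 86: HIT, count now 2. Cache: [86(c=2) 90(c=5)]
  16. access 88: MISS, evict 86(c=2). Cache: [88(c=1) 90(c=5)]
  17. access 63: MISS, evict 88(c=1). Cache: [63(c=1) 90(c=5)]
  18. access 63: HIT, count now 2. Cache: [63(c=2) 90(c=5)]
  19. access 63: HIT, count now 3. Cache: [63(c=3) 90(c=5)]
  20. access 86: MISS, evict 63(c=3). Cache: [86(c=1) 90(c=5)]
  21. access 86: HIT, count now 2. Cache: [86(c=2) 90(c=5)]
  22. access 88: MISS, evict 86(c=2). Cache: [88(c=1) 90(c=5)]
  23. access 90: HIT, count now 6. Cache: [88(c=1) 90(c=6)]
  24. access 90: HIT, count now 7. Cache: [88(c=1) 90(c=7)]
  25. access 80: MISS, evict 88(c=1). Cache: [80(c=1) 90(c=7)]
  26. access 86: MISS, evict 80(c=1). Cache: [86(c=1) 90(c=7)]
  27. access 86: HIT, count now 2. Cache: [86(c=2) 90(c=7)]
  28. access 86: HIT, count now 3. Cache: [86(c=3) 90(c=7)]
  29. access 63: MISS, evict 86(c=3). Cache: [63(c=1) 90(c=7)]
  30. access 88: MISS, evict 63(c=1). Cache: [88(c=1) 90(c=7)]
  31. access 64: MISS, evict 88(c=1). Cache: [64(c=1) 90(c=7)]
  32. access 80: MISS, evict 64(c=1). Cache: [80(c=1) 90(c=7)]
  33. access 86: MISS, evict 80(c=1). Cache: [86(c=1) 90(c=7)]
  34. access 80: MISS, evict 86(c=1). Cache: [80(c=1) 90(c=7)]
Total: 14 hits, 20 misses, 18 evictions

Answer: 80 90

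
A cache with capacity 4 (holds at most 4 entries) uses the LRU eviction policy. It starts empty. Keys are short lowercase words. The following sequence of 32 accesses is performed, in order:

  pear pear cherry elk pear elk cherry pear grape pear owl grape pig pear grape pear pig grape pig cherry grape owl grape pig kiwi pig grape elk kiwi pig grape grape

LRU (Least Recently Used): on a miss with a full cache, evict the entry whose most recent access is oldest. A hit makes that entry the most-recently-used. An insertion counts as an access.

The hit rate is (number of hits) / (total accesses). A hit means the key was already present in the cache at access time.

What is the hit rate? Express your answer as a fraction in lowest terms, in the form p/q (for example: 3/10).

Answer: 11/16

Derivation:
LRU simulation (capacity=4):
  1. access pear: MISS. Cache (LRU->MRU): [pear]
  2. access pear: HIT. Cache (LRU->MRU): [pear]
  3. access cherry: MISS. Cache (LRU->MRU): [pear cherry]
  4. access elk: MISS. Cache (LRU->MRU): [pear cherry elk]
  5. access pear: HIT. Cache (LRU->MRU): [cherry elk pear]
  6. access elk: HIT. Cache (LRU->MRU): [cherry pear elk]
  7. access cherry: HIT. Cache (LRU->MRU): [pear elk cherry]
  8. access pear: HIT. Cache (LRU->MRU): [elk cherry pear]
  9. access grape: MISS. Cache (LRU->MRU): [elk cherry pear grape]
  10. access pear: HIT. Cache (LRU->MRU): [elk cherry grape pear]
  11. access owl: MISS, evict elk. Cache (LRU->MRU): [cherry grape pear owl]
  12. access grape: HIT. Cache (LRU->MRU): [cherry pear owl grape]
  13. access pig: MISS, evict cherry. Cache (LRU->MRU): [pear owl grape pig]
  14. access pear: HIT. Cache (LRU->MRU): [owl grape pig pear]
  15. access grape: HIT. Cache (LRU->MRU): [owl pig pear grape]
  16. access pear: HIT. Cache (LRU->MRU): [owl pig grape pear]
  17. access pig: HIT. Cache (LRU->MRU): [owl grape pear pig]
  18. access grape: HIT. Cache (LRU->MRU): [owl pear pig grape]
  19. access pig: HIT. Cache (LRU->MRU): [owl pear grape pig]
  20. access cherry: MISS, evict owl. Cache (LRU->MRU): [pear grape pig cherry]
  21. access grape: HIT. Cache (LRU->MRU): [pear pig cherry grape]
  22. access owl: MISS, evict pear. Cache (LRU->MRU): [pig cherry grape owl]
  23. access grape: HIT. Cache (LRU->MRU): [pig cherry owl grape]
  24. access pig: HIT. Cache (LRU->MRU): [cherry owl grape pig]
  25. access kiwi: MISS, evict cherry. Cache (LRU->MRU): [owl grape pig kiwi]
  26. access pig: HIT. Cache (LRU->MRU): [owl grape kiwi pig]
  27. access grape: HIT. Cache (LRU->MRU): [owl kiwi pig grape]
  28. access elk: MISS, evict owl. Cache (LRU->MRU): [kiwi pig grape elk]
  29. access kiwi: HIT. Cache (LRU->MRU): [pig grape elk kiwi]
  30. access pig: HIT. Cache (LRU->MRU): [grape elk kiwi pig]
  31. access grape: HIT. Cache (LRU->MRU): [elk kiwi pig grape]
  32. access grape: HIT. Cache (LRU->MRU): [elk kiwi pig grape]
Total: 22 hits, 10 misses, 6 evictions

Hit rate = 22/32 = 11/16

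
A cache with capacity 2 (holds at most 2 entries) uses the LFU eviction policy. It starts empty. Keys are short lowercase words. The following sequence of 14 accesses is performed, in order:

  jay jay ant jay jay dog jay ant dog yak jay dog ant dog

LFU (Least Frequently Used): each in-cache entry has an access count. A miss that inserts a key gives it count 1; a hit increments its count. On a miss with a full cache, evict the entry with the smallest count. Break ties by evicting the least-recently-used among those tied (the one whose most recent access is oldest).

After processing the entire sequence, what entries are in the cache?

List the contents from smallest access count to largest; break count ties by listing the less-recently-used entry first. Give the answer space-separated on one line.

LFU simulation (capacity=2):
  1. access jay: MISS. Cache: [jay(c=1)]
  2. access jay: HIT, count now 2. Cache: [jay(c=2)]
  3. access ant: MISS. Cache: [ant(c=1) jay(c=2)]
  4. access jay: HIT, count now 3. Cache: [ant(c=1) jay(c=3)]
  5. access jay: HIT, count now 4. Cache: [ant(c=1) jay(c=4)]
  6. access dog: MISS, evict ant(c=1). Cache: [dog(c=1) jay(c=4)]
  7. access jay: HIT, count now 5. Cache: [dog(c=1) jay(c=5)]
  8. access ant: MISS, evict dog(c=1). Cache: [ant(c=1) jay(c=5)]
  9. access dog: MISS, evict ant(c=1). Cache: [dog(c=1) jay(c=5)]
  10. access yak: MISS, evict dog(c=1). Cache: [yak(c=1) jay(c=5)]
  11. access jay: HIT, count now 6. Cache: [yak(c=1) jay(c=6)]
  12. access dog: MISS, evict yak(c=1). Cache: [dog(c=1) jay(c=6)]
  13. access ant: MISS, evict dog(c=1). Cache: [ant(c=1) jay(c=6)]
  14. access dog: MISS, evict ant(c=1). Cache: [dog(c=1) jay(c=6)]
Total: 5 hits, 9 misses, 7 evictions

Answer: dog jay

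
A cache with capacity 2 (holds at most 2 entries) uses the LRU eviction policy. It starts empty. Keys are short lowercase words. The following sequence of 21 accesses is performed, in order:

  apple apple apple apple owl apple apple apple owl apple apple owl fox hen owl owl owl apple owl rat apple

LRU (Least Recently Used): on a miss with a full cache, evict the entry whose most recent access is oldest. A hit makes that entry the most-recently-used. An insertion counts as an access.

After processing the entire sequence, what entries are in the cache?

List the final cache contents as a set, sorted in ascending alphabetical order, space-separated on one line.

Answer: apple rat

Derivation:
LRU simulation (capacity=2):
  1. access apple: MISS. Cache (LRU->MRU): [apple]
  2. access apple: HIT. Cache (LRU->MRU): [apple]
  3. access apple: HIT. Cache (LRU->MRU): [apple]
  4. access apple: HIT. Cache (LRU->MRU): [apple]
  5. access owl: MISS. Cache (LRU->MRU): [apple owl]
  6. access apple: HIT. Cache (LRU->MRU): [owl apple]
  7. access apple: HIT. Cache (LRU->MRU): [owl apple]
  8. access apple: HIT. Cache (LRU->MRU): [owl apple]
  9. access owl: HIT. Cache (LRU->MRU): [apple owl]
  10. access apple: HIT. Cache (LRU->MRU): [owl apple]
  11. access apple: HIT. Cache (LRU->MRU): [owl apple]
  12. access owl: HIT. Cache (LRU->MRU): [apple owl]
  13. access fox: MISS, evict apple. Cache (LRU->MRU): [owl fox]
  14. access hen: MISS, evict owl. Cache (LRU->MRU): [fox hen]
  15. access owl: MISS, evict fox. Cache (LRU->MRU): [hen owl]
  16. access owl: HIT. Cache (LRU->MRU): [hen owl]
  17. access owl: HIT. Cache (LRU->MRU): [hen owl]
  18. access apple: MISS, evict hen. Cache (LRU->MRU): [owl apple]
  19. access owl: HIT. Cache (LRU->MRU): [apple owl]
  20. access rat: MISS, evict apple. Cache (LRU->MRU): [owl rat]
  21. access apple: MISS, evict owl. Cache (LRU->MRU): [rat apple]
Total: 13 hits, 8 misses, 6 evictions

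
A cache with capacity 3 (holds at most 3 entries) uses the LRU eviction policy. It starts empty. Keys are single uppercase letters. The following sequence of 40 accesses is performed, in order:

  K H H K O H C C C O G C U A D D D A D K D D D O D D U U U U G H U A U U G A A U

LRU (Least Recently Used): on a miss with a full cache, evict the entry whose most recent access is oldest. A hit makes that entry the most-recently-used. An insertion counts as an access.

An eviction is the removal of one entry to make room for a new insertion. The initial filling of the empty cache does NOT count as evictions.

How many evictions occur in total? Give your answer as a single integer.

Answer: 12

Derivation:
LRU simulation (capacity=3):
  1. access K: MISS. Cache (LRU->MRU): [K]
  2. access H: MISS. Cache (LRU->MRU): [K H]
  3. access H: HIT. Cache (LRU->MRU): [K H]
  4. access K: HIT. Cache (LRU->MRU): [H K]
  5. access O: MISS. Cache (LRU->MRU): [H K O]
  6. access H: HIT. Cache (LRU->MRU): [K O H]
  7. access C: MISS, evict K. Cache (LRU->MRU): [O H C]
  8. access C: HIT. Cache (LRU->MRU): [O H C]
  9. access C: HIT. Cache (LRU->MRU): [O H C]
  10. access O: HIT. Cache (LRU->MRU): [H C O]
  11. access G: MISS, evict H. Cache (LRU->MRU): [C O G]
  12. access C: HIT. Cache (LRU->MRU): [O G C]
  13. access U: MISS, evict O. Cache (LRU->MRU): [G C U]
  14. access A: MISS, evict G. Cache (LRU->MRU): [C U A]
  15. access D: MISS, evict C. Cache (LRU->MRU): [U A D]
  16. access D: HIT. Cache (LRU->MRU): [U A D]
  17. access D: HIT. Cache (LRU->MRU): [U A D]
  18. access A: HIT. Cache (LRU->MRU): [U D A]
  19. access D: HIT. Cache (LRU->MRU): [U A D]
  20. access K: MISS, evict U. Cache (LRU->MRU): [A D K]
  21. access D: HIT. Cache (LRU->MRU): [A K D]
  22. access D: HIT. Cache (LRU->MRU): [A K D]
  23. access D: HIT. Cache (LRU->MRU): [A K D]
  24. access O: MISS, evict A. Cache (LRU->MRU): [K D O]
  25. access D: HIT. Cache (LRU->MRU): [K O D]
  26. access D: HIT. Cache (LRU->MRU): [K O D]
  27. access U: MISS, evict K. Cache (LRU->MRU): [O D U]
  28. access U: HIT. Cache (LRU->MRU): [O D U]
  29. access U: HIT. Cache (LRU->MRU): [O D U]
  30. access U: HIT. Cache (LRU->MRU): [O D U]
  31. access G: MISS, evict O. Cache (LRU->MRU): [D U G]
  32. access H: MISS, evict D. Cache (LRU->MRU): [U G H]
  33. access U: HIT. Cache (LRU->MRU): [G H U]
  34. access A: MISS, evict G. Cache (LRU->MRU): [H U A]
  35. access U: HIT. Cache (LRU->MRU): [H A U]
  36. access U: HIT. Cache (LRU->MRU): [H A U]
  37. access G: MISS, evict H. Cache (LRU->MRU): [A U G]
  38. access A: HIT. Cache (LRU->MRU): [U G A]
  39. access A: HIT. Cache (LRU->MRU): [U G A]
  40. access U: HIT. Cache (LRU->MRU): [G A U]
Total: 25 hits, 15 misses, 12 evictions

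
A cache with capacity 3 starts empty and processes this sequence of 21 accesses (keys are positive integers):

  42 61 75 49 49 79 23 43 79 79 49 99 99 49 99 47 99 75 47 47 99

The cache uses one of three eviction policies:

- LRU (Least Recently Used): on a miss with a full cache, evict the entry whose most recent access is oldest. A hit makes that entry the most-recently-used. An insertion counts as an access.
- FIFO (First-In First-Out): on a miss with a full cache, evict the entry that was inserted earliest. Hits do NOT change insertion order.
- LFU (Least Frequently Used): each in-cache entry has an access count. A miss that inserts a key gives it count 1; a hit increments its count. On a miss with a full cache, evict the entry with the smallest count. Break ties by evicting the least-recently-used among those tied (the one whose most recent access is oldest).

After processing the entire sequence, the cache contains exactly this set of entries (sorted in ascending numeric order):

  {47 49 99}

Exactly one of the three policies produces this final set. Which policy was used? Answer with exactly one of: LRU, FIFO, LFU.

Simulating under each policy and comparing final sets:
  LRU: final set = {47 75 99} -> differs
  FIFO: final set = {47 75 99} -> differs
  LFU: final set = {47 49 99} -> MATCHES target
Only LFU produces the target set.

Answer: LFU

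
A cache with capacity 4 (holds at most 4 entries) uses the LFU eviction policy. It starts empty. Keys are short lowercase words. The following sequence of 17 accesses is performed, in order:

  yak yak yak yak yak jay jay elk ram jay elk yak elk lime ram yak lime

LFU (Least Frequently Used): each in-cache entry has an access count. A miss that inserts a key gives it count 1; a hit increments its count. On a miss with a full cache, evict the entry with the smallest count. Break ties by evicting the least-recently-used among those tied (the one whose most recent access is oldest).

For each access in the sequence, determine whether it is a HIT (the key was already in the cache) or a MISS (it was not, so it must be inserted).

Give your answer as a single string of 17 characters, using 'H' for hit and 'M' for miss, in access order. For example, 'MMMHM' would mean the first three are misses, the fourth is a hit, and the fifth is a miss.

Answer: MHHHHMHMMHHHHMMHM

Derivation:
LFU simulation (capacity=4):
  1. access yak: MISS. Cache: [yak(c=1)]
  2. access yak: HIT, count now 2. Cache: [yak(c=2)]
  3. access yak: HIT, count now 3. Cache: [yak(c=3)]
  4. access yak: HIT, count now 4. Cache: [yak(c=4)]
  5. access yak: HIT, count now 5. Cache: [yak(c=5)]
  6. access jay: MISS. Cache: [jay(c=1) yak(c=5)]
  7. access jay: HIT, count now 2. Cache: [jay(c=2) yak(c=5)]
  8. access elk: MISS. Cache: [elk(c=1) jay(c=2) yak(c=5)]
  9. access ram: MISS. Cache: [elk(c=1) ram(c=1) jay(c=2) yak(c=5)]
  10. access jay: HIT, count now 3. Cache: [elk(c=1) ram(c=1) jay(c=3) yak(c=5)]
  11. access elk: HIT, count now 2. Cache: [ram(c=1) elk(c=2) jay(c=3) yak(c=5)]
  12. access yak: HIT, count now 6. Cache: [ram(c=1) elk(c=2) jay(c=3) yak(c=6)]
  13. access elk: HIT, count now 3. Cache: [ram(c=1) jay(c=3) elk(c=3) yak(c=6)]
  14. access lime: MISS, evict ram(c=1). Cache: [lime(c=1) jay(c=3) elk(c=3) yak(c=6)]
  15. access ram: MISS, evict lime(c=1). Cache: [ram(c=1) jay(c=3) elk(c=3) yak(c=6)]
  16. access yak: HIT, count now 7. Cache: [ram(c=1) jay(c=3) elk(c=3) yak(c=7)]
  17. access lime: MISS, evict ram(c=1). Cache: [lime(c=1) jay(c=3) elk(c=3) yak(c=7)]
Total: 10 hits, 7 misses, 3 evictions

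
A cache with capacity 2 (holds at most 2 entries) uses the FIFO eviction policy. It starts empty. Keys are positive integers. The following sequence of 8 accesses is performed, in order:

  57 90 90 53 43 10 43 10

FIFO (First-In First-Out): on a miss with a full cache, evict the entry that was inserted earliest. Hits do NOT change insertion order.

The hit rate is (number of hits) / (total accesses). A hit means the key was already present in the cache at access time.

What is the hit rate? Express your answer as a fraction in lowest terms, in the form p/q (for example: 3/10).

Answer: 3/8

Derivation:
FIFO simulation (capacity=2):
  1. access 57: MISS. Cache (old->new): [57]
  2. access 90: MISS. Cache (old->new): [57 90]
  3. access 90: HIT. Cache (old->new): [57 90]
  4. access 53: MISS, evict 57. Cache (old->new): [90 53]
  5. access 43: MISS, evict 90. Cache (old->new): [53 43]
  6. access 10: MISS, evict 53. Cache (old->new): [43 10]
  7. access 43: HIT. Cache (old->new): [43 10]
  8. access 10: HIT. Cache (old->new): [43 10]
Total: 3 hits, 5 misses, 3 evictions

Hit rate = 3/8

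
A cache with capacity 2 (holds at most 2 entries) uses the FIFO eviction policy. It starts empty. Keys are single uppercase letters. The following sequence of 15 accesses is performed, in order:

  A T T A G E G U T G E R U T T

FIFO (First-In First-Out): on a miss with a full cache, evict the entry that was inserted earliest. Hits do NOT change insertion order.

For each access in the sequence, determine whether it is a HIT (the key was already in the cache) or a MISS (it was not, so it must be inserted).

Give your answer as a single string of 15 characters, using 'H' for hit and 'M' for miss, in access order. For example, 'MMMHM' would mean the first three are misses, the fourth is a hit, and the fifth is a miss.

Answer: MMHHMMHMMMMMMMH

Derivation:
FIFO simulation (capacity=2):
  1. access A: MISS. Cache (old->new): [A]
  2. access T: MISS. Cache (old->new): [A T]
  3. access T: HIT. Cache (old->new): [A T]
  4. access A: HIT. Cache (old->new): [A T]
  5. access G: MISS, evict A. Cache (old->new): [T G]
  6. access E: MISS, evict T. Cache (old->new): [G E]
  7. access G: HIT. Cache (old->new): [G E]
  8. access U: MISS, evict G. Cache (old->new): [E U]
  9. access T: MISS, evict E. Cache (old->new): [U T]
  10. access G: MISS, evict U. Cache (old->new): [T G]
  11. access E: MISS, evict T. Cache (old->new): [G E]
  12. access R: MISS, evict G. Cache (old->new): [E R]
  13. access U: MISS, evict E. Cache (old->new): [R U]
  14. access T: MISS, evict R. Cache (old->new): [U T]
  15. access T: HIT. Cache (old->new): [U T]
Total: 4 hits, 11 misses, 9 evictions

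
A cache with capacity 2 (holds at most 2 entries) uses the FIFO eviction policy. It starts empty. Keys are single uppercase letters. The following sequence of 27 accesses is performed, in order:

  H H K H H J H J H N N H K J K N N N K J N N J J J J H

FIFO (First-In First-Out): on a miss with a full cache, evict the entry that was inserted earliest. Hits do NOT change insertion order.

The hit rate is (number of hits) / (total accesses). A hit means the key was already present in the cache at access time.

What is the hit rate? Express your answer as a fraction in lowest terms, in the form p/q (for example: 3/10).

Answer: 5/9

Derivation:
FIFO simulation (capacity=2):
  1. access H: MISS. Cache (old->new): [H]
  2. access H: HIT. Cache (old->new): [H]
  3. access K: MISS. Cache (old->new): [H K]
  4. access H: HIT. Cache (old->new): [H K]
  5. access H: HIT. Cache (old->new): [H K]
  6. access J: MISS, evict H. Cache (old->new): [K J]
  7. access H: MISS, evict K. Cache (old->new): [J H]
  8. access J: HIT. Cache (old->new): [J H]
  9. access H: HIT. Cache (old->new): [J H]
  10. access N: MISS, evict J. Cache (old->new): [H N]
  11. access N: HIT. Cache (old->new): [H N]
  12. access H: HIT. Cache (old->new): [H N]
  13. access K: MISS, evict H. Cache (old->new): [N K]
  14. access J: MISS, evict N. Cache (old->new): [K J]
  15. access K: HIT. Cache (old->new): [K J]
  16. access N: MISS, evict K. Cache (old->new): [J N]
  17. access N: HIT. Cache (old->new): [J N]
  18. access N: HIT. Cache (old->new): [J N]
  19. access K: MISS, evict J. Cache (old->new): [N K]
  20. access J: MISS, evict N. Cache (old->new): [K J]
  21. access N: MISS, evict K. Cache (old->new): [J N]
  22. access N: HIT. Cache (old->new): [J N]
  23. access J: HIT. Cache (old->new): [J N]
  24. access J: HIT. Cache (old->new): [J N]
  25. access J: HIT. Cache (old->new): [J N]
  26. access J: HIT. Cache (old->new): [J N]
  27. access H: MISS, evict J. Cache (old->new): [N H]
Total: 15 hits, 12 misses, 10 evictions

Hit rate = 15/27 = 5/9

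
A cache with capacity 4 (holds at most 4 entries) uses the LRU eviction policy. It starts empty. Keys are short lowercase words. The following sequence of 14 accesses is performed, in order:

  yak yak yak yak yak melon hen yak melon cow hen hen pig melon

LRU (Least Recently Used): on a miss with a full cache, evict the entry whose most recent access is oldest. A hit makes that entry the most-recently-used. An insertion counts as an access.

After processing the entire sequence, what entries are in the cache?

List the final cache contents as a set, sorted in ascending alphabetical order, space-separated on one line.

Answer: cow hen melon pig

Derivation:
LRU simulation (capacity=4):
  1. access yak: MISS. Cache (LRU->MRU): [yak]
  2. access yak: HIT. Cache (LRU->MRU): [yak]
  3. access yak: HIT. Cache (LRU->MRU): [yak]
  4. access yak: HIT. Cache (LRU->MRU): [yak]
  5. access yak: HIT. Cache (LRU->MRU): [yak]
  6. access melon: MISS. Cache (LRU->MRU): [yak melon]
  7. access hen: MISS. Cache (LRU->MRU): [yak melon hen]
  8. access yak: HIT. Cache (LRU->MRU): [melon hen yak]
  9. access melon: HIT. Cache (LRU->MRU): [hen yak melon]
  10. access cow: MISS. Cache (LRU->MRU): [hen yak melon cow]
  11. access hen: HIT. Cache (LRU->MRU): [yak melon cow hen]
  12. access hen: HIT. Cache (LRU->MRU): [yak melon cow hen]
  13. access pig: MISS, evict yak. Cache (LRU->MRU): [melon cow hen pig]
  14. access melon: HIT. Cache (LRU->MRU): [cow hen pig melon]
Total: 9 hits, 5 misses, 1 evictions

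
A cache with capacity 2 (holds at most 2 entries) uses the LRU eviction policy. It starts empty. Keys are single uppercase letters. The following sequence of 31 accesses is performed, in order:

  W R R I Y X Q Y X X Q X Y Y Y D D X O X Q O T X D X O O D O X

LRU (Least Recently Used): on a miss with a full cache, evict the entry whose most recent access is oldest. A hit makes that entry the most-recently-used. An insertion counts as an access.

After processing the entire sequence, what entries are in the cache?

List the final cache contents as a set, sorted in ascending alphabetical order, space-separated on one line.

Answer: O X

Derivation:
LRU simulation (capacity=2):
  1. access W: MISS. Cache (LRU->MRU): [W]
  2. access R: MISS. Cache (LRU->MRU): [W R]
  3. access R: HIT. Cache (LRU->MRU): [W R]
  4. access I: MISS, evict W. Cache (LRU->MRU): [R I]
  5. access Y: MISS, evict R. Cache (LRU->MRU): [I Y]
  6. access X: MISS, evict I. Cache (LRU->MRU): [Y X]
  7. access Q: MISS, evict Y. Cache (LRU->MRU): [X Q]
  8. access Y: MISS, evict X. Cache (LRU->MRU): [Q Y]
  9. access X: MISS, evict Q. Cache (LRU->MRU): [Y X]
  10. access X: HIT. Cache (LRU->MRU): [Y X]
  11. access Q: MISS, evict Y. Cache (LRU->MRU): [X Q]
  12. access X: HIT. Cache (LRU->MRU): [Q X]
  13. access Y: MISS, evict Q. Cache (LRU->MRU): [X Y]
  14. access Y: HIT. Cache (LRU->MRU): [X Y]
  15. access Y: HIT. Cache (LRU->MRU): [X Y]
  16. access D: MISS, evict X. Cache (LRU->MRU): [Y D]
  17. access D: HIT. Cache (LRU->MRU): [Y D]
  18. access X: MISS, evict Y. Cache (LRU->MRU): [D X]
  19. access O: MISS, evict D. Cache (LRU->MRU): [X O]
  20. access X: HIT. Cache (LRU->MRU): [O X]
  21. access Q: MISS, evict O. Cache (LRU->MRU): [X Q]
  22. access O: MISS, evict X. Cache (LRU->MRU): [Q O]
  23. access T: MISS, evict Q. Cache (LRU->MRU): [O T]
  24. access X: MISS, evict O. Cache (LRU->MRU): [T X]
  25. access D: MISS, evict T. Cache (LRU->MRU): [X D]
  26. access X: HIT. Cache (LRU->MRU): [D X]
  27. access O: MISS, evict D. Cache (LRU->MRU): [X O]
  28. access O: HIT. Cache (LRU->MRU): [X O]
  29. access D: MISS, evict X. Cache (LRU->MRU): [O D]
  30. access O: HIT. Cache (LRU->MRU): [D O]
  31. access X: MISS, evict D. Cache (LRU->MRU): [O X]
Total: 10 hits, 21 misses, 19 evictions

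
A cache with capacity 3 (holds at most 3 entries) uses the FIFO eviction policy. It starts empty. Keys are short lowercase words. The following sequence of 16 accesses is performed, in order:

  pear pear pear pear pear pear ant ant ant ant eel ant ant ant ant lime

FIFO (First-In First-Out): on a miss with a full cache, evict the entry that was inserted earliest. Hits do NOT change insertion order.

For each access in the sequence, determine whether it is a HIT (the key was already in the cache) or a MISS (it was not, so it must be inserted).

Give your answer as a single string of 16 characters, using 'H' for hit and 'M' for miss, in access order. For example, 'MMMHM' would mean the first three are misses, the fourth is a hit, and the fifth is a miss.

FIFO simulation (capacity=3):
  1. access pear: MISS. Cache (old->new): [pear]
  2. access pear: HIT. Cache (old->new): [pear]
  3. access pear: HIT. Cache (old->new): [pear]
  4. access pear: HIT. Cache (old->new): [pear]
  5. access pear: HIT. Cache (old->new): [pear]
  6. access pear: HIT. Cache (old->new): [pear]
  7. access ant: MISS. Cache (old->new): [pear ant]
  8. access ant: HIT. Cache (old->new): [pear ant]
  9. access ant: HIT. Cache (old->new): [pear ant]
  10. access ant: HIT. Cache (old->new): [pear ant]
  11. access eel: MISS. Cache (old->new): [pear ant eel]
  12. access ant: HIT. Cache (old->new): [pear ant eel]
  13. access ant: HIT. Cache (old->new): [pear ant eel]
  14. access ant: HIT. Cache (old->new): [pear ant eel]
  15. access ant: HIT. Cache (old->new): [pear ant eel]
  16. access lime: MISS, evict pear. Cache (old->new): [ant eel lime]
Total: 12 hits, 4 misses, 1 evictions

Answer: MHHHHHMHHHMHHHHM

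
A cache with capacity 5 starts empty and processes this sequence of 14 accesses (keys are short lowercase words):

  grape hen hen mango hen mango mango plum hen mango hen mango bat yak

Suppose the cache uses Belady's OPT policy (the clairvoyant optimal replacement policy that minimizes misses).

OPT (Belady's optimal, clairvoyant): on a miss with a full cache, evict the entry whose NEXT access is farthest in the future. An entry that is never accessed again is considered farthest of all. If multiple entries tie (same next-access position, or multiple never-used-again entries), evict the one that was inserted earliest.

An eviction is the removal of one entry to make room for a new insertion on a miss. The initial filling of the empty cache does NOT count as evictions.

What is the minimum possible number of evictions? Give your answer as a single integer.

Answer: 1

Derivation:
OPT (Belady) simulation (capacity=5):
  1. access grape: MISS. Cache: [grape]
  2. access hen: MISS. Cache: [grape hen]
  3. access hen: HIT. Next use of hen: step 5. Cache: [grape hen]
  4. access mango: MISS. Cache: [grape hen mango]
  5. access hen: HIT. Next use of hen: step 9. Cache: [grape hen mango]
  6. access mango: HIT. Next use of mango: step 7. Cache: [grape hen mango]
  7. access mango: HIT. Next use of mango: step 10. Cache: [grape hen mango]
  8. access plum: MISS. Cache: [grape hen mango plum]
  9. access hen: HIT. Next use of hen: step 11. Cache: [grape hen mango plum]
  10. access mango: HIT. Next use of mango: step 12. Cache: [grape hen mango plum]
  11. access hen: HIT. Next use of hen: never. Cache: [grape hen mango plum]
  12. access mango: HIT. Next use of mango: never. Cache: [grape hen mango plum]
  13. access bat: MISS. Cache: [grape hen mango plum bat]
  14. access yak: MISS, evict grape (next use: never). Cache: [hen mango plum bat yak]
Total: 8 hits, 6 misses, 1 evictions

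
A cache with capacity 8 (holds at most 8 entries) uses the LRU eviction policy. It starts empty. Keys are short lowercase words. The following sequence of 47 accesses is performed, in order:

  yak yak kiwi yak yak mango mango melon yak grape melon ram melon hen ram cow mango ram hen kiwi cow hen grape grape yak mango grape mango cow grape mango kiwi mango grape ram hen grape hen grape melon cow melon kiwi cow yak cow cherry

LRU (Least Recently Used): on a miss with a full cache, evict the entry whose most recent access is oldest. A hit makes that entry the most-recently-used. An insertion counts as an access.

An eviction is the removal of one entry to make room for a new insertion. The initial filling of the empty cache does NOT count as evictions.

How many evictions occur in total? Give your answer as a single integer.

Answer: 1

Derivation:
LRU simulation (capacity=8):
  1. access yak: MISS. Cache (LRU->MRU): [yak]
  2. access yak: HIT. Cache (LRU->MRU): [yak]
  3. access kiwi: MISS. Cache (LRU->MRU): [yak kiwi]
  4. access yak: HIT. Cache (LRU->MRU): [kiwi yak]
  5. access yak: HIT. Cache (LRU->MRU): [kiwi yak]
  6. access mango: MISS. Cache (LRU->MRU): [kiwi yak mango]
  7. access mango: HIT. Cache (LRU->MRU): [kiwi yak mango]
  8. access melon: MISS. Cache (LRU->MRU): [kiwi yak mango melon]
  9. access yak: HIT. Cache (LRU->MRU): [kiwi mango melon yak]
  10. access grape: MISS. Cache (LRU->MRU): [kiwi mango melon yak grape]
  11. access melon: HIT. Cache (LRU->MRU): [kiwi mango yak grape melon]
  12. access ram: MISS. Cache (LRU->MRU): [kiwi mango yak grape melon ram]
  13. access melon: HIT. Cache (LRU->MRU): [kiwi mango yak grape ram melon]
  14. access hen: MISS. Cache (LRU->MRU): [kiwi mango yak grape ram melon hen]
  15. access ram: HIT. Cache (LRU->MRU): [kiwi mango yak grape melon hen ram]
  16. access cow: MISS. Cache (LRU->MRU): [kiwi mango yak grape melon hen ram cow]
  17. access mango: HIT. Cache (LRU->MRU): [kiwi yak grape melon hen ram cow mango]
  18. access ram: HIT. Cache (LRU->MRU): [kiwi yak grape melon hen cow mango ram]
  19. access hen: HIT. Cache (LRU->MRU): [kiwi yak grape melon cow mango ram hen]
  20. access kiwi: HIT. Cache (LRU->MRU): [yak grape melon cow mango ram hen kiwi]
  21. access cow: HIT. Cache (LRU->MRU): [yak grape melon mango ram hen kiwi cow]
  22. access hen: HIT. Cache (LRU->MRU): [yak grape melon mango ram kiwi cow hen]
  23. access grape: HIT. Cache (LRU->MRU): [yak melon mango ram kiwi cow hen grape]
  24. access grape: HIT. Cache (LRU->MRU): [yak melon mango ram kiwi cow hen grape]
  25. access yak: HIT. Cache (LRU->MRU): [melon mango ram kiwi cow hen grape yak]
  26. access mango: HIT. Cache (LRU->MRU): [melon ram kiwi cow hen grape yak mango]
  27. access grape: HIT. Cache (LRU->MRU): [melon ram kiwi cow hen yak mango grape]
  28. access mango: HIT. Cache (LRU->MRU): [melon ram kiwi cow hen yak grape mango]
  29. access cow: HIT. Cache (LRU->MRU): [melon ram kiwi hen yak grape mango cow]
  30. access grape: HIT. Cache (LRU->MRU): [melon ram kiwi hen yak mango cow grape]
  31. access mango: HIT. Cache (LRU->MRU): [melon ram kiwi hen yak cow grape mango]
  32. access kiwi: HIT. Cache (LRU->MRU): [melon ram hen yak cow grape mango kiwi]
  33. access mango: HIT. Cache (LRU->MRU): [melon ram hen yak cow grape kiwi mango]
  34. access grape: HIT. Cache (LRU->MRU): [melon ram hen yak cow kiwi mango grape]
  35. access ram: HIT. Cache (LRU->MRU): [melon hen yak cow kiwi mango grape ram]
  36. access hen: HIT. Cache (LRU->MRU): [melon yak cow kiwi mango grape ram hen]
  37. access grape: HIT. Cache (LRU->MRU): [melon yak cow kiwi mango ram hen grape]
  38. access hen: HIT. Cache (LRU->MRU): [melon yak cow kiwi mango ram grape hen]
  39. access grape: HIT. Cache (LRU->MRU): [melon yak cow kiwi mango ram hen grape]
  40. access melon: HIT. Cache (LRU->MRU): [yak cow kiwi mango ram hen grape melon]
  41. access cow: HIT. Cache (LRU->MRU): [yak kiwi mango ram hen grape melon cow]
  42. access melon: HIT. Cache (LRU->MRU): [yak kiwi mango ram hen grape cow melon]
  43. access kiwi: HIT. Cache (LRU->MRU): [yak mango ram hen grape cow melon kiwi]
  44. access cow: HIT. Cache (LRU->MRU): [yak mango ram hen grape melon kiwi cow]
  45. access yak: HIT. Cache (LRU->MRU): [mango ram hen grape melon kiwi cow yak]
  46. access cow: HIT. Cache (LRU->MRU): [mango ram hen grape melon kiwi yak cow]
  47. access cherry: MISS, evict mango. Cache (LRU->MRU): [ram hen grape melon kiwi yak cow cherry]
Total: 38 hits, 9 misses, 1 evictions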